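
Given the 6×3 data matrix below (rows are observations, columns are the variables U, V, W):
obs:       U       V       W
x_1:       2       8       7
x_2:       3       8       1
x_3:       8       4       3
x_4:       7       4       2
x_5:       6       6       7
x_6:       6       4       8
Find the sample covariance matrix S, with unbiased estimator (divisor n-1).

Step 1 — column means:
  mean(U) = (2 + 3 + 8 + 7 + 6 + 6) / 6 = 32/6 = 5.3333
  mean(V) = (8 + 8 + 4 + 4 + 6 + 4) / 6 = 34/6 = 5.6667
  mean(W) = (7 + 1 + 3 + 2 + 7 + 8) / 6 = 28/6 = 4.6667

Step 2 — sample covariance S[i,j] = (1/(n-1)) · Σ_k (x_{k,i} - mean_i) · (x_{k,j} - mean_j), with n-1 = 5.
  S[U,U] = ((-3.3333)·(-3.3333) + (-2.3333)·(-2.3333) + (2.6667)·(2.6667) + (1.6667)·(1.6667) + (0.6667)·(0.6667) + (0.6667)·(0.6667)) / 5 = 27.3333/5 = 5.4667
  S[U,V] = ((-3.3333)·(2.3333) + (-2.3333)·(2.3333) + (2.6667)·(-1.6667) + (1.6667)·(-1.6667) + (0.6667)·(0.3333) + (0.6667)·(-1.6667)) / 5 = -21.3333/5 = -4.2667
  S[U,W] = ((-3.3333)·(2.3333) + (-2.3333)·(-3.6667) + (2.6667)·(-1.6667) + (1.6667)·(-2.6667) + (0.6667)·(2.3333) + (0.6667)·(3.3333)) / 5 = -4.3333/5 = -0.8667
  S[V,V] = ((2.3333)·(2.3333) + (2.3333)·(2.3333) + (-1.6667)·(-1.6667) + (-1.6667)·(-1.6667) + (0.3333)·(0.3333) + (-1.6667)·(-1.6667)) / 5 = 19.3333/5 = 3.8667
  S[V,W] = ((2.3333)·(2.3333) + (2.3333)·(-3.6667) + (-1.6667)·(-1.6667) + (-1.6667)·(-2.6667) + (0.3333)·(2.3333) + (-1.6667)·(3.3333)) / 5 = -0.6667/5 = -0.1333
  S[W,W] = ((2.3333)·(2.3333) + (-3.6667)·(-3.6667) + (-1.6667)·(-1.6667) + (-2.6667)·(-2.6667) + (2.3333)·(2.3333) + (3.3333)·(3.3333)) / 5 = 45.3333/5 = 9.0667

S is symmetric (S[j,i] = S[i,j]). Assembling:

S = [[5.4667, -4.2667, -0.8667],
 [-4.2667, 3.8667, -0.1333],
 [-0.8667, -0.1333, 9.0667]]


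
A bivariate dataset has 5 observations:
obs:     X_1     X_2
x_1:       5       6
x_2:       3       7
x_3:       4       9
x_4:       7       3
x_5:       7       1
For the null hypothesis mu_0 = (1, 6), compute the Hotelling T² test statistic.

Step 1 — sample mean vector:
  mean(X_1) = (5 + 3 + 4 + 7 + 7) / 5 = 26/5 = 5.2
  mean(X_2) = (6 + 7 + 9 + 3 + 1) / 5 = 26/5 = 5.2
  x̄ = (5.2, 5.2),  deviation x̄ - mu_0 = (5.2, 5.2) - (1, 6) = (4.2, -0.8).

Step 2 — sample covariance matrix, S[i,j] = (1/(n-1)) · Σ_k (x_{k,i} - mean_i) · (x_{k,j} - mean_j), divisor n-1 = 4:
  S[X_1,X_1] = ((-0.2)·(-0.2) + (-2.2)·(-2.2) + (-1.2)·(-1.2) + (1.8)·(1.8) + (1.8)·(1.8)) / 4 = 12.8/4 = 3.2
  S[X_1,X_2] = ((-0.2)·(0.8) + (-2.2)·(1.8) + (-1.2)·(3.8) + (1.8)·(-2.2) + (1.8)·(-4.2)) / 4 = -20.2/4 = -5.05
  S[X_2,X_2] = ((0.8)·(0.8) + (1.8)·(1.8) + (3.8)·(3.8) + (-2.2)·(-2.2) + (-4.2)·(-4.2)) / 4 = 40.8/4 = 10.2
  S = [[3.2, -5.05],
 [-5.05, 10.2]].

Step 3 — invert S. det(S) = 3.2·10.2 - (-5.05)² = 7.1375.
  S^{-1} = (1/det) · [[d, -b], [-b, a]] = [[1.4291, 0.7075],
 [0.7075, 0.4483]].

Step 4 — quadratic form (x̄ - mu_0)^T · S^{-1} · (x̄ - mu_0):
  S^{-1} · (x̄ - mu_0) = (5.4361, 2.613),
  (x̄ - mu_0)^T · [...] = (4.2)·(5.4361) + (-0.8)·(2.613) = 20.7412.

Step 5 — scale by n: T² = 5 · 20.7412 = 103.7058.

T² ≈ 103.7058


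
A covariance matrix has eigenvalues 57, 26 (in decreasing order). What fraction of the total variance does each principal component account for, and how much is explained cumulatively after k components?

Step 1 — total variance = trace(Sigma) = Σ λ_i = 57 + 26 = 83.

Step 2 — fraction explained by component i = λ_i / Σ λ:
  PC1: 57/83 = 0.6867
  PC2: 26/83 = 0.3133

Step 3 — cumulative fraction after k components = (λ_1 + ... + λ_k) / Σ λ:
  k = 1: 57/83 = 0.6867
  k = 2: (57 + 26)/83 = 83/83 = 1

Summary (fraction, with percent):

explained: PC1 0.6867 (68.67%), PC2 0.3133 (31.33%);  cumulative: 0.6867, 1


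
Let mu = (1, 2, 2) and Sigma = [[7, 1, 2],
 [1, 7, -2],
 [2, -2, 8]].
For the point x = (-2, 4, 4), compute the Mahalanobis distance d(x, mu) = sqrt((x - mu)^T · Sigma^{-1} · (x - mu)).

Step 1 — centre the observation: (x - mu) = (-3, 2, 2).

Step 2 — invert Sigma (cofactor / det for 3×3, or solve directly):
  Sigma^{-1} = [[0.1625, -0.0375, -0.05],
 [-0.0375, 0.1625, 0.05],
 [-0.05, 0.05, 0.15]].

Step 3 — form the quadratic (x - mu)^T · Sigma^{-1} · (x - mu):
  Sigma^{-1} · (x - mu) = (-0.6625, 0.5375, 0.55).
  (x - mu)^T · [Sigma^{-1} · (x - mu)] = (-3)·(-0.6625) + (2)·(0.5375) + (2)·(0.55) = 4.1625.

Step 4 — take square root: d = √(4.1625) ≈ 2.0402.

d(x, mu) = √(4.1625) ≈ 2.0402


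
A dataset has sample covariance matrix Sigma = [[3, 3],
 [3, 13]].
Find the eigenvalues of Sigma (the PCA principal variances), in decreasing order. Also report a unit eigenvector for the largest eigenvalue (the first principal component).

Step 1 — characteristic polynomial of 2×2 Sigma:
  det(Sigma - λI) = λ² - trace · λ + det = 0.
  trace = 3 + 13 = 16, det = 3·13 - (3)² = 30.
Step 2 — discriminant:
  Δ = trace² - 4·det = 256 - 120 = 136.
Step 3 — eigenvalues:
  λ = (trace ± √Δ)/2 = (16 ± 11.6619)/2,
  λ_1 = 13.831,  λ_2 = 2.169.

Step 4 — unit eigenvector for λ_1: solve (Sigma - λ_1 I)v = 0. First row:
  (3 - 13.831)·v_x + (3)·v_y = 0, i.e. (-10.831)·v_x + (3)·v_y = 0,
  so v ∝ (b, λ_1 - a) = (3, 10.831) = u.
  ||u|| = √((3)² + (10.831)²) = √(126.3095) ≈ 11.2388,
  v_1 = u/||u|| ≈ (0.2669, 0.9637) (||v_1|| = 1).

λ_1 = 13.831,  λ_2 = 2.169;  v_1 ≈ (0.2669, 0.9637)


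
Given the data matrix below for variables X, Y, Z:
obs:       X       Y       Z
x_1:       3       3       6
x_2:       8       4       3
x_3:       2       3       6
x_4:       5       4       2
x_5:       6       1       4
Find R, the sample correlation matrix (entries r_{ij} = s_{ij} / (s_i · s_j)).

Step 1 — column means:
  mean(X) = (3 + 8 + 2 + 5 + 6) / 5 = 24/5 = 4.8
  mean(Y) = (3 + 4 + 3 + 4 + 1) / 5 = 15/5 = 3
  mean(Z) = (6 + 3 + 6 + 2 + 4) / 5 = 21/5 = 4.2

Step 2 — sample variances and covariances s[i,j] = (1/(n-1)) · Σ_k (x_{k,i} - mean_i) · (x_{k,j} - mean_j), with n-1 = 4:
  s[X,X] = ((-1.8)·(-1.8) + (3.2)·(3.2) + (-2.8)·(-2.8) + (0.2)·(0.2) + (1.2)·(1.2)) / 4 = 22.8/4 = 5.7
  s[X,Y] = ((-1.8)·(0) + (3.2)·(1) + (-2.8)·(0) + (0.2)·(1) + (1.2)·(-2)) / 4 = 1/4 = 0.25
  s[X,Z] = ((-1.8)·(1.8) + (3.2)·(-1.2) + (-2.8)·(1.8) + (0.2)·(-2.2) + (1.2)·(-0.2)) / 4 = -12.8/4 = -3.2
  s[Y,Y] = ((0)·(0) + (1)·(1) + (0)·(0) + (1)·(1) + (-2)·(-2)) / 4 = 6/4 = 1.5
  s[Y,Z] = ((0)·(1.8) + (1)·(-1.2) + (0)·(1.8) + (1)·(-2.2) + (-2)·(-0.2)) / 4 = -3/4 = -0.75
  s[Z,Z] = ((1.8)·(1.8) + (-1.2)·(-1.2) + (1.8)·(1.8) + (-2.2)·(-2.2) + (-0.2)·(-0.2)) / 4 = 12.8/4 = 3.2
  Sample standard deviations s_i = √(s[i,i]):
  s(X) = √(5.7) = 2.3875
  s(Y) = √(1.5) = 1.2247
  s(Z) = √(3.2) = 1.7889

Step 3 — r_{ij} = s_{ij} / (s_i · s_j):
  r[X,X] = 1 (diagonal).
  r[X,Y] = 0.25 / (2.3875 · 1.2247) = 0.25 / 2.924 = 0.0855
  r[X,Z] = -3.2 / (2.3875 · 1.7889) = -3.2 / 4.2708 = -0.7493
  r[Y,Y] = 1 (diagonal).
  r[Y,Z] = -0.75 / (1.2247 · 1.7889) = -0.75 / 2.1909 = -0.3423
  r[Z,Z] = 1 (diagonal).

R is symmetric with unit diagonal. Assembling:

R = [[1, 0.0855, -0.7493],
 [0.0855, 1, -0.3423],
 [-0.7493, -0.3423, 1]]


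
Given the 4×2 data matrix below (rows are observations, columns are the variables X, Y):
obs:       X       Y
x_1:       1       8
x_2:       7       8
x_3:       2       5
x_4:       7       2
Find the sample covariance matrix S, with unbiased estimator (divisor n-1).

Step 1 — column means:
  mean(X) = (1 + 7 + 2 + 7) / 4 = 17/4 = 4.25
  mean(Y) = (8 + 8 + 5 + 2) / 4 = 23/4 = 5.75

Step 2 — sample covariance S[i,j] = (1/(n-1)) · Σ_k (x_{k,i} - mean_i) · (x_{k,j} - mean_j), with n-1 = 3.
  S[X,X] = ((-3.25)·(-3.25) + (2.75)·(2.75) + (-2.25)·(-2.25) + (2.75)·(2.75)) / 3 = 30.75/3 = 10.25
  S[X,Y] = ((-3.25)·(2.25) + (2.75)·(2.25) + (-2.25)·(-0.75) + (2.75)·(-3.75)) / 3 = -9.75/3 = -3.25
  S[Y,Y] = ((2.25)·(2.25) + (2.25)·(2.25) + (-0.75)·(-0.75) + (-3.75)·(-3.75)) / 3 = 24.75/3 = 8.25

S is symmetric (S[j,i] = S[i,j]). Assembling:

S = [[10.25, -3.25],
 [-3.25, 8.25]]


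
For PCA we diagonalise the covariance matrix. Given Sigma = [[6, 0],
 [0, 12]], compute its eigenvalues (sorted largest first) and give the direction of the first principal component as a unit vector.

Step 1 — characteristic polynomial of 2×2 Sigma:
  det(Sigma - λI) = λ² - trace · λ + det = 0.
  trace = 6 + 12 = 18, det = 6·12 - (0)² = 72.
Step 2 — discriminant:
  Δ = trace² - 4·det = 324 - 288 = 36.
Step 3 — eigenvalues:
  λ = (trace ± √Δ)/2 = (18 ± 6)/2,
  λ_1 = 12,  λ_2 = 6.

Step 4 — unit eigenvector for λ_1: Sigma is diagonal, so its eigenvectors are the coordinate axes. λ_1 = 12 is the diagonal entry on the second coordinate axis, hence
  v_1 = (0, 1) (||v_1|| = 1).

λ_1 = 12,  λ_2 = 6;  v_1 ≈ (0, 1)


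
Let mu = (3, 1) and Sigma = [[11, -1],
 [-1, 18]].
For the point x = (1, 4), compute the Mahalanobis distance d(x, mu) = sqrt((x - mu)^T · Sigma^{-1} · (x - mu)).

Step 1 — centre the observation: (x - mu) = (-2, 3).

Step 2 — invert Sigma. det(Sigma) = 11·18 - (-1)² = 197.
  Sigma^{-1} = (1/det) · [[d, -b], [-b, a]] = [[0.0914, 0.0051],
 [0.0051, 0.0558]].

Step 3 — form the quadratic (x - mu)^T · Sigma^{-1} · (x - mu):
  Sigma^{-1} · (x - mu) = (-0.1675, 0.1574).
  (x - mu)^T · [Sigma^{-1} · (x - mu)] = (-2)·(-0.1675) + (3)·(0.1574) = 0.8071.

Step 4 — take square root: d = √(0.8071) ≈ 0.8984.

d(x, mu) = √(0.8071) ≈ 0.8984


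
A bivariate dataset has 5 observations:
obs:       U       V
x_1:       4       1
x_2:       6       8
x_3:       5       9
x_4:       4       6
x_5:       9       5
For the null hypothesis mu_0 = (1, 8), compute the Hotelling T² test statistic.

Step 1 — sample mean vector:
  mean(U) = (4 + 6 + 5 + 4 + 9) / 5 = 28/5 = 5.6
  mean(V) = (1 + 8 + 9 + 6 + 5) / 5 = 29/5 = 5.8
  x̄ = (5.6, 5.8),  deviation x̄ - mu_0 = (5.6, 5.8) - (1, 8) = (4.6, -2.2).

Step 2 — sample covariance matrix, S[i,j] = (1/(n-1)) · Σ_k (x_{k,i} - mean_i) · (x_{k,j} - mean_j), divisor n-1 = 4:
  S[U,U] = ((-1.6)·(-1.6) + (0.4)·(0.4) + (-0.6)·(-0.6) + (-1.6)·(-1.6) + (3.4)·(3.4)) / 4 = 17.2/4 = 4.3
  S[U,V] = ((-1.6)·(-4.8) + (0.4)·(2.2) + (-0.6)·(3.2) + (-1.6)·(0.2) + (3.4)·(-0.8)) / 4 = 3.6/4 = 0.9
  S[V,V] = ((-4.8)·(-4.8) + (2.2)·(2.2) + (3.2)·(3.2) + (0.2)·(0.2) + (-0.8)·(-0.8)) / 4 = 38.8/4 = 9.7
  S = [[4.3, 0.9],
 [0.9, 9.7]].

Step 3 — invert S. det(S) = 4.3·9.7 - (0.9)² = 40.9.
  S^{-1} = (1/det) · [[d, -b], [-b, a]] = [[0.2372, -0.022],
 [-0.022, 0.1051]].

Step 4 — quadratic form (x̄ - mu_0)^T · S^{-1} · (x̄ - mu_0):
  S^{-1} · (x̄ - mu_0) = (1.1394, -0.3325),
  (x̄ - mu_0)^T · [...] = (4.6)·(1.1394) + (-2.2)·(-0.3325) = 5.9726.

Step 5 — scale by n: T² = 5 · 5.9726 = 29.8631.

T² ≈ 29.8631


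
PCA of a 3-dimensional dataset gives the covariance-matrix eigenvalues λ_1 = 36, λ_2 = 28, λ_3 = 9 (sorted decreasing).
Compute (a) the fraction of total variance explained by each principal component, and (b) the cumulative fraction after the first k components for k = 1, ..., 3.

Step 1 — total variance = trace(Sigma) = Σ λ_i = 36 + 28 + 9 = 73.

Step 2 — fraction explained by component i = λ_i / Σ λ:
  PC1: 36/73 = 0.4932
  PC2: 28/73 = 0.3836
  PC3: 9/73 = 0.1233

Step 3 — cumulative fraction after k components = (λ_1 + ... + λ_k) / Σ λ:
  k = 1: 36/73 = 0.4932
  k = 2: (36 + 28)/73 = 64/73 = 0.8767
  k = 3: (36 + 28 + 9)/73 = 73/73 = 1

Summary (fraction, with percent):

explained: PC1 0.4932 (49.32%), PC2 0.3836 (38.36%), PC3 0.1233 (12.33%);  cumulative: 0.4932, 0.8767, 1


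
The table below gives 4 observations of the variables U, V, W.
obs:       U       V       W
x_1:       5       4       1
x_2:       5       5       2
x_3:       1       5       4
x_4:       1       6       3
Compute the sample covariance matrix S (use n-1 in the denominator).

Step 1 — column means:
  mean(U) = (5 + 5 + 1 + 1) / 4 = 12/4 = 3
  mean(V) = (4 + 5 + 5 + 6) / 4 = 20/4 = 5
  mean(W) = (1 + 2 + 4 + 3) / 4 = 10/4 = 2.5

Step 2 — sample covariance S[i,j] = (1/(n-1)) · Σ_k (x_{k,i} - mean_i) · (x_{k,j} - mean_j), with n-1 = 3.
  S[U,U] = ((2)·(2) + (2)·(2) + (-2)·(-2) + (-2)·(-2)) / 3 = 16/3 = 5.3333
  S[U,V] = ((2)·(-1) + (2)·(0) + (-2)·(0) + (-2)·(1)) / 3 = -4/3 = -1.3333
  S[U,W] = ((2)·(-1.5) + (2)·(-0.5) + (-2)·(1.5) + (-2)·(0.5)) / 3 = -8/3 = -2.6667
  S[V,V] = ((-1)·(-1) + (0)·(0) + (0)·(0) + (1)·(1)) / 3 = 2/3 = 0.6667
  S[V,W] = ((-1)·(-1.5) + (0)·(-0.5) + (0)·(1.5) + (1)·(0.5)) / 3 = 2/3 = 0.6667
  S[W,W] = ((-1.5)·(-1.5) + (-0.5)·(-0.5) + (1.5)·(1.5) + (0.5)·(0.5)) / 3 = 5/3 = 1.6667

S is symmetric (S[j,i] = S[i,j]). Assembling:

S = [[5.3333, -1.3333, -2.6667],
 [-1.3333, 0.6667, 0.6667],
 [-2.6667, 0.6667, 1.6667]]


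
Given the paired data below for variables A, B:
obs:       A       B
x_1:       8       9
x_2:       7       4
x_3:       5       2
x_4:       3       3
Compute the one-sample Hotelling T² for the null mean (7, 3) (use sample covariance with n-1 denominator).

Step 1 — sample mean vector:
  mean(A) = (8 + 7 + 5 + 3) / 4 = 23/4 = 5.75
  mean(B) = (9 + 4 + 2 + 3) / 4 = 18/4 = 4.5
  x̄ = (5.75, 4.5),  deviation x̄ - mu_0 = (5.75, 4.5) - (7, 3) = (-1.25, 1.5).

Step 2 — sample covariance matrix, S[i,j] = (1/(n-1)) · Σ_k (x_{k,i} - mean_i) · (x_{k,j} - mean_j), divisor n-1 = 3:
  S[A,A] = ((2.25)·(2.25) + (1.25)·(1.25) + (-0.75)·(-0.75) + (-2.75)·(-2.75)) / 3 = 14.75/3 = 4.9167
  S[A,B] = ((2.25)·(4.5) + (1.25)·(-0.5) + (-0.75)·(-2.5) + (-2.75)·(-1.5)) / 3 = 15.5/3 = 5.1667
  S[B,B] = ((4.5)·(4.5) + (-0.5)·(-0.5) + (-2.5)·(-2.5) + (-1.5)·(-1.5)) / 3 = 29/3 = 9.6667
  S = [[4.9167, 5.1667],
 [5.1667, 9.6667]].

Step 3 — invert S. det(S) = 4.9167·9.6667 - (5.1667)² = 20.8333.
  S^{-1} = (1/det) · [[d, -b], [-b, a]] = [[0.464, -0.248],
 [-0.248, 0.236]].

Step 4 — quadratic form (x̄ - mu_0)^T · S^{-1} · (x̄ - mu_0):
  S^{-1} · (x̄ - mu_0) = (-0.952, 0.664),
  (x̄ - mu_0)^T · [...] = (-1.25)·(-0.952) + (1.5)·(0.664) = 2.186.

Step 5 — scale by n: T² = 4 · 2.186 = 8.744.

T² ≈ 8.744


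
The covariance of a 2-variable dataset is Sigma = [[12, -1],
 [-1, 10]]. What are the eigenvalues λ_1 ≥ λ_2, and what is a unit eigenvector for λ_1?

Step 1 — characteristic polynomial of 2×2 Sigma:
  det(Sigma - λI) = λ² - trace · λ + det = 0.
  trace = 12 + 10 = 22, det = 12·10 - (-1)² = 119.
Step 2 — discriminant:
  Δ = trace² - 4·det = 484 - 476 = 8.
Step 3 — eigenvalues:
  λ = (trace ± √Δ)/2 = (22 ± 2.8284)/2,
  λ_1 = 12.4142,  λ_2 = 9.5858.

Step 4 — unit eigenvector for λ_1: solve (Sigma - λ_1 I)v = 0. First row:
  (12 - 12.4142)·v_x + (-1)·v_y = 0, i.e. (-0.4142)·v_x + (-1)·v_y = 0,
  so v ∝ (b, λ_1 - a) = (-1, 0.4142); multiply by -1 so the first entry is positive: u = (1, -0.4142).
  ||u|| = √((1)² + (-0.4142)²) = √(1.1716) ≈ 1.0824,
  v_1 = u/||u|| ≈ (0.9239, -0.3827) (||v_1|| = 1).

λ_1 = 12.4142,  λ_2 = 9.5858;  v_1 ≈ (0.9239, -0.3827)


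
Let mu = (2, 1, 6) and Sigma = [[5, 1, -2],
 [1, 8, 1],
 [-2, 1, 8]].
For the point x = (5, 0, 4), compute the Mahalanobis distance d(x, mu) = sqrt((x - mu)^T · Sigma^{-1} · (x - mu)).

Step 1 — centre the observation: (x - mu) = (3, -1, -2).

Step 2 — invert Sigma (cofactor / det for 3×3, or solve directly):
  Sigma^{-1} = [[0.2325, -0.0369, 0.0627],
 [-0.0369, 0.1328, -0.0258],
 [0.0627, -0.0258, 0.1439]].

Step 3 — form the quadratic (x - mu)^T · Sigma^{-1} · (x - mu):
  Sigma^{-1} · (x - mu) = (0.6089, -0.1919, -0.0738).
  (x - mu)^T · [Sigma^{-1} · (x - mu)] = (3)·(0.6089) + (-1)·(-0.1919) + (-2)·(-0.0738) = 2.1661.

Step 4 — take square root: d = √(2.1661) ≈ 1.4718.

d(x, mu) = √(2.1661) ≈ 1.4718


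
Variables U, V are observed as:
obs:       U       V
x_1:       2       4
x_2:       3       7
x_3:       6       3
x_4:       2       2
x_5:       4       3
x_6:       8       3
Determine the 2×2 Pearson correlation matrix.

Step 1 — column means:
  mean(U) = (2 + 3 + 6 + 2 + 4 + 8) / 6 = 25/6 = 4.1667
  mean(V) = (4 + 7 + 3 + 2 + 3 + 3) / 6 = 22/6 = 3.6667

Step 2 — sample variances and covariances s[i,j] = (1/(n-1)) · Σ_k (x_{k,i} - mean_i) · (x_{k,j} - mean_j), with n-1 = 5:
  s[U,U] = ((-2.1667)·(-2.1667) + (-1.1667)·(-1.1667) + (1.8333)·(1.8333) + (-2.1667)·(-2.1667) + (-0.1667)·(-0.1667) + (3.8333)·(3.8333)) / 5 = 28.8333/5 = 5.7667
  s[U,V] = ((-2.1667)·(0.3333) + (-1.1667)·(3.3333) + (1.8333)·(-0.6667) + (-2.1667)·(-1.6667) + (-0.1667)·(-0.6667) + (3.8333)·(-0.6667)) / 5 = -4.6667/5 = -0.9333
  s[V,V] = ((0.3333)·(0.3333) + (3.3333)·(3.3333) + (-0.6667)·(-0.6667) + (-1.6667)·(-1.6667) + (-0.6667)·(-0.6667) + (-0.6667)·(-0.6667)) / 5 = 15.3333/5 = 3.0667
  Sample standard deviations s_i = √(s[i,i]):
  s(U) = √(5.7667) = 2.4014
  s(V) = √(3.0667) = 1.7512

Step 3 — r_{ij} = s_{ij} / (s_i · s_j):
  r[U,U] = 1 (diagonal).
  r[U,V] = -0.9333 / (2.4014 · 1.7512) = -0.9333 / 4.2053 = -0.2219
  r[V,V] = 1 (diagonal).

R is symmetric with unit diagonal. Assembling:

R = [[1, -0.2219],
 [-0.2219, 1]]


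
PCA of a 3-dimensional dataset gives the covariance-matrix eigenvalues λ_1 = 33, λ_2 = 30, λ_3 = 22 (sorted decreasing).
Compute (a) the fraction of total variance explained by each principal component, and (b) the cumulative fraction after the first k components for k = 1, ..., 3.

Step 1 — total variance = trace(Sigma) = Σ λ_i = 33 + 30 + 22 = 85.

Step 2 — fraction explained by component i = λ_i / Σ λ:
  PC1: 33/85 = 0.3882
  PC2: 30/85 = 0.3529
  PC3: 22/85 = 0.2588

Step 3 — cumulative fraction after k components = (λ_1 + ... + λ_k) / Σ λ:
  k = 1: 33/85 = 0.3882
  k = 2: (33 + 30)/85 = 63/85 = 0.7412
  k = 3: (33 + 30 + 22)/85 = 85/85 = 1

Summary (fraction, with percent):

explained: PC1 0.3882 (38.82%), PC2 0.3529 (35.29%), PC3 0.2588 (25.88%);  cumulative: 0.3882, 0.7412, 1


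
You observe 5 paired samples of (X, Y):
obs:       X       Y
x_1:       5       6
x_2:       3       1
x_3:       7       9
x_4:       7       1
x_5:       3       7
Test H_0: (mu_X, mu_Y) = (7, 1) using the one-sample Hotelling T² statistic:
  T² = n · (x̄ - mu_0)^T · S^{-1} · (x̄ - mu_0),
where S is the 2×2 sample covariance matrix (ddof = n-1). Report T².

Step 1 — sample mean vector:
  mean(X) = (5 + 3 + 7 + 7 + 3) / 5 = 25/5 = 5
  mean(Y) = (6 + 1 + 9 + 1 + 7) / 5 = 24/5 = 4.8
  x̄ = (5, 4.8),  deviation x̄ - mu_0 = (5, 4.8) - (7, 1) = (-2, 3.8).

Step 2 — sample covariance matrix, S[i,j] = (1/(n-1)) · Σ_k (x_{k,i} - mean_i) · (x_{k,j} - mean_j), divisor n-1 = 4:
  S[X,X] = ((0)·(0) + (-2)·(-2) + (2)·(2) + (2)·(2) + (-2)·(-2)) / 4 = 16/4 = 4
  S[X,Y] = ((0)·(1.2) + (-2)·(-3.8) + (2)·(4.2) + (2)·(-3.8) + (-2)·(2.2)) / 4 = 4/4 = 1
  S[Y,Y] = ((1.2)·(1.2) + (-3.8)·(-3.8) + (4.2)·(4.2) + (-3.8)·(-3.8) + (2.2)·(2.2)) / 4 = 52.8/4 = 13.2
  S = [[4, 1],
 [1, 13.2]].

Step 3 — invert S. det(S) = 4·13.2 - (1)² = 51.8.
  S^{-1} = (1/det) · [[d, -b], [-b, a]] = [[0.2548, -0.0193],
 [-0.0193, 0.0772]].

Step 4 — quadratic form (x̄ - mu_0)^T · S^{-1} · (x̄ - mu_0):
  S^{-1} · (x̄ - mu_0) = (-0.583, 0.332),
  (x̄ - mu_0)^T · [...] = (-2)·(-0.583) + (3.8)·(0.332) = 2.4278.

Step 5 — scale by n: T² = 5 · 2.4278 = 12.139.

T² ≈ 12.139


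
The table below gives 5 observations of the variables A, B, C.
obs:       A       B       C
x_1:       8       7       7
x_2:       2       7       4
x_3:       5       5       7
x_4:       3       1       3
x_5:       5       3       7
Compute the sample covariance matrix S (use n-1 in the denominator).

Step 1 — column means:
  mean(A) = (8 + 2 + 5 + 3 + 5) / 5 = 23/5 = 4.6
  mean(B) = (7 + 7 + 5 + 1 + 3) / 5 = 23/5 = 4.6
  mean(C) = (7 + 4 + 7 + 3 + 7) / 5 = 28/5 = 5.6

Step 2 — sample covariance S[i,j] = (1/(n-1)) · Σ_k (x_{k,i} - mean_i) · (x_{k,j} - mean_j), with n-1 = 4.
  S[A,A] = ((3.4)·(3.4) + (-2.6)·(-2.6) + (0.4)·(0.4) + (-1.6)·(-1.6) + (0.4)·(0.4)) / 4 = 21.2/4 = 5.3
  S[A,B] = ((3.4)·(2.4) + (-2.6)·(2.4) + (0.4)·(0.4) + (-1.6)·(-3.6) + (0.4)·(-1.6)) / 4 = 7.2/4 = 1.8
  S[A,C] = ((3.4)·(1.4) + (-2.6)·(-1.6) + (0.4)·(1.4) + (-1.6)·(-2.6) + (0.4)·(1.4)) / 4 = 14.2/4 = 3.55
  S[B,B] = ((2.4)·(2.4) + (2.4)·(2.4) + (0.4)·(0.4) + (-3.6)·(-3.6) + (-1.6)·(-1.6)) / 4 = 27.2/4 = 6.8
  S[B,C] = ((2.4)·(1.4) + (2.4)·(-1.6) + (0.4)·(1.4) + (-3.6)·(-2.6) + (-1.6)·(1.4)) / 4 = 7.2/4 = 1.8
  S[C,C] = ((1.4)·(1.4) + (-1.6)·(-1.6) + (1.4)·(1.4) + (-2.6)·(-2.6) + (1.4)·(1.4)) / 4 = 15.2/4 = 3.8

S is symmetric (S[j,i] = S[i,j]). Assembling:

S = [[5.3, 1.8, 3.55],
 [1.8, 6.8, 1.8],
 [3.55, 1.8, 3.8]]


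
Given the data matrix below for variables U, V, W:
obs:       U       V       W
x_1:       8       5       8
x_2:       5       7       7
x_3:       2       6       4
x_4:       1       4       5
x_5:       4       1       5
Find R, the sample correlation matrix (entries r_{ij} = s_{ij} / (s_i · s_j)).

Step 1 — column means:
  mean(U) = (8 + 5 + 2 + 1 + 4) / 5 = 20/5 = 4
  mean(V) = (5 + 7 + 6 + 4 + 1) / 5 = 23/5 = 4.6
  mean(W) = (8 + 7 + 4 + 5 + 5) / 5 = 29/5 = 5.8

Step 2 — sample variances and covariances s[i,j] = (1/(n-1)) · Σ_k (x_{k,i} - mean_i) · (x_{k,j} - mean_j), with n-1 = 4:
  s[U,U] = ((4)·(4) + (1)·(1) + (-2)·(-2) + (-3)·(-3) + (0)·(0)) / 4 = 30/4 = 7.5
  s[U,V] = ((4)·(0.4) + (1)·(2.4) + (-2)·(1.4) + (-3)·(-0.6) + (0)·(-3.6)) / 4 = 3/4 = 0.75
  s[U,W] = ((4)·(2.2) + (1)·(1.2) + (-2)·(-1.8) + (-3)·(-0.8) + (0)·(-0.8)) / 4 = 16/4 = 4
  s[V,V] = ((0.4)·(0.4) + (2.4)·(2.4) + (1.4)·(1.4) + (-0.6)·(-0.6) + (-3.6)·(-3.6)) / 4 = 21.2/4 = 5.3
  s[V,W] = ((0.4)·(2.2) + (2.4)·(1.2) + (1.4)·(-1.8) + (-0.6)·(-0.8) + (-3.6)·(-0.8)) / 4 = 4.6/4 = 1.15
  s[W,W] = ((2.2)·(2.2) + (1.2)·(1.2) + (-1.8)·(-1.8) + (-0.8)·(-0.8) + (-0.8)·(-0.8)) / 4 = 10.8/4 = 2.7
  Sample standard deviations s_i = √(s[i,i]):
  s(U) = √(7.5) = 2.7386
  s(V) = √(5.3) = 2.3022
  s(W) = √(2.7) = 1.6432

Step 3 — r_{ij} = s_{ij} / (s_i · s_j):
  r[U,U] = 1 (diagonal).
  r[U,V] = 0.75 / (2.7386 · 2.3022) = 0.75 / 6.3048 = 0.119
  r[U,W] = 4 / (2.7386 · 1.6432) = 4 / 4.5 = 0.8889
  r[V,V] = 1 (diagonal).
  r[V,W] = 1.15 / (2.3022 · 1.6432) = 1.15 / 3.7829 = 0.304
  r[W,W] = 1 (diagonal).

R is symmetric with unit diagonal. Assembling:

R = [[1, 0.119, 0.8889],
 [0.119, 1, 0.304],
 [0.8889, 0.304, 1]]


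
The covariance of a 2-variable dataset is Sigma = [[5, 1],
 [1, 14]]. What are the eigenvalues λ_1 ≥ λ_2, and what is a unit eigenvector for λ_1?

Step 1 — characteristic polynomial of 2×2 Sigma:
  det(Sigma - λI) = λ² - trace · λ + det = 0.
  trace = 5 + 14 = 19, det = 5·14 - (1)² = 69.
Step 2 — discriminant:
  Δ = trace² - 4·det = 361 - 276 = 85.
Step 3 — eigenvalues:
  λ = (trace ± √Δ)/2 = (19 ± 9.2195)/2,
  λ_1 = 14.1098,  λ_2 = 4.8902.

Step 4 — unit eigenvector for λ_1: solve (Sigma - λ_1 I)v = 0. First row:
  (5 - 14.1098)·v_x + (1)·v_y = 0, i.e. (-9.1098)·v_x + (1)·v_y = 0,
  so v ∝ (b, λ_1 - a) = (1, 9.1098) = u.
  ||u|| = √((1)² + (9.1098)²) = √(83.988) ≈ 9.1645,
  v_1 = u/||u|| ≈ (0.1091, 0.994) (||v_1|| = 1).

λ_1 = 14.1098,  λ_2 = 4.8902;  v_1 ≈ (0.1091, 0.994)


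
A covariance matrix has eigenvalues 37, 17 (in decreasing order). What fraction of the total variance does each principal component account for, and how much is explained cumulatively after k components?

Step 1 — total variance = trace(Sigma) = Σ λ_i = 37 + 17 = 54.

Step 2 — fraction explained by component i = λ_i / Σ λ:
  PC1: 37/54 = 0.6852
  PC2: 17/54 = 0.3148

Step 3 — cumulative fraction after k components = (λ_1 + ... + λ_k) / Σ λ:
  k = 1: 37/54 = 0.6852
  k = 2: (37 + 17)/54 = 54/54 = 1

Summary (fraction, with percent):

explained: PC1 0.6852 (68.52%), PC2 0.3148 (31.48%);  cumulative: 0.6852, 1


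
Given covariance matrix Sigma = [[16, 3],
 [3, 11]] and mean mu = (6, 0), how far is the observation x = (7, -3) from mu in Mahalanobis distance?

Step 1 — centre the observation: (x - mu) = (1, -3).

Step 2 — invert Sigma. det(Sigma) = 16·11 - (3)² = 167.
  Sigma^{-1} = (1/det) · [[d, -b], [-b, a]] = [[0.0659, -0.018],
 [-0.018, 0.0958]].

Step 3 — form the quadratic (x - mu)^T · Sigma^{-1} · (x - mu):
  Sigma^{-1} · (x - mu) = (0.1198, -0.3054).
  (x - mu)^T · [Sigma^{-1} · (x - mu)] = (1)·(0.1198) + (-3)·(-0.3054) = 1.0359.

Step 4 — take square root: d = √(1.0359) ≈ 1.0178.

d(x, mu) = √(1.0359) ≈ 1.0178


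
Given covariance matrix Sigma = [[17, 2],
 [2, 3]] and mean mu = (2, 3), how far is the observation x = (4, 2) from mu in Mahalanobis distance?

Step 1 — centre the observation: (x - mu) = (2, -1).

Step 2 — invert Sigma. det(Sigma) = 17·3 - (2)² = 47.
  Sigma^{-1} = (1/det) · [[d, -b], [-b, a]] = [[0.0638, -0.0426],
 [-0.0426, 0.3617]].

Step 3 — form the quadratic (x - mu)^T · Sigma^{-1} · (x - mu):
  Sigma^{-1} · (x - mu) = (0.1702, -0.4468).
  (x - mu)^T · [Sigma^{-1} · (x - mu)] = (2)·(0.1702) + (-1)·(-0.4468) = 0.7872.

Step 4 — take square root: d = √(0.7872) ≈ 0.8873.

d(x, mu) = √(0.7872) ≈ 0.8873


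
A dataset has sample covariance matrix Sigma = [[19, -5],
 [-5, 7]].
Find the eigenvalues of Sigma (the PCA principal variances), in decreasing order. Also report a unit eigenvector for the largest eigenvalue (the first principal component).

Step 1 — characteristic polynomial of 2×2 Sigma:
  det(Sigma - λI) = λ² - trace · λ + det = 0.
  trace = 19 + 7 = 26, det = 19·7 - (-5)² = 108.
Step 2 — discriminant:
  Δ = trace² - 4·det = 676 - 432 = 244.
Step 3 — eigenvalues:
  λ = (trace ± √Δ)/2 = (26 ± 15.6205)/2,
  λ_1 = 20.8102,  λ_2 = 5.1898.

Step 4 — unit eigenvector for λ_1: solve (Sigma - λ_1 I)v = 0. First row:
  (19 - 20.8102)·v_x + (-5)·v_y = 0, i.e. (-1.8102)·v_x + (-5)·v_y = 0,
  so v ∝ (b, λ_1 - a) = (-5, 1.8102); multiply by -1 so the first entry is positive: u = (5, -1.8102).
  ||u|| = √((5)² + (-1.8102)²) = √(28.277) ≈ 5.3176,
  v_1 = u/||u|| ≈ (0.9403, -0.3404) (||v_1|| = 1).

λ_1 = 20.8102,  λ_2 = 5.1898;  v_1 ≈ (0.9403, -0.3404)


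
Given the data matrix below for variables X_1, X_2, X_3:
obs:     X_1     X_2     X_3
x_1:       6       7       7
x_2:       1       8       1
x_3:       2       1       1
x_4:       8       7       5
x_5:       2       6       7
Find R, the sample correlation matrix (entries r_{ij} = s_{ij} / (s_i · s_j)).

Step 1 — column means:
  mean(X_1) = (6 + 1 + 2 + 8 + 2) / 5 = 19/5 = 3.8
  mean(X_2) = (7 + 8 + 1 + 7 + 6) / 5 = 29/5 = 5.8
  mean(X_3) = (7 + 1 + 1 + 5 + 7) / 5 = 21/5 = 4.2

Step 2 — sample variances and covariances s[i,j] = (1/(n-1)) · Σ_k (x_{k,i} - mean_i) · (x_{k,j} - mean_j), with n-1 = 4:
  s[X_1,X_1] = ((2.2)·(2.2) + (-2.8)·(-2.8) + (-1.8)·(-1.8) + (4.2)·(4.2) + (-1.8)·(-1.8)) / 4 = 36.8/4 = 9.2
  s[X_1,X_2] = ((2.2)·(1.2) + (-2.8)·(2.2) + (-1.8)·(-4.8) + (4.2)·(1.2) + (-1.8)·(0.2)) / 4 = 9.8/4 = 2.45
  s[X_1,X_3] = ((2.2)·(2.8) + (-2.8)·(-3.2) + (-1.8)·(-3.2) + (4.2)·(0.8) + (-1.8)·(2.8)) / 4 = 19.2/4 = 4.8
  s[X_2,X_2] = ((1.2)·(1.2) + (2.2)·(2.2) + (-4.8)·(-4.8) + (1.2)·(1.2) + (0.2)·(0.2)) / 4 = 30.8/4 = 7.7
  s[X_2,X_3] = ((1.2)·(2.8) + (2.2)·(-3.2) + (-4.8)·(-3.2) + (1.2)·(0.8) + (0.2)·(2.8)) / 4 = 13.2/4 = 3.3
  s[X_3,X_3] = ((2.8)·(2.8) + (-3.2)·(-3.2) + (-3.2)·(-3.2) + (0.8)·(0.8) + (2.8)·(2.8)) / 4 = 36.8/4 = 9.2
  Sample standard deviations s_i = √(s[i,i]):
  s(X_1) = √(9.2) = 3.0332
  s(X_2) = √(7.7) = 2.7749
  s(X_3) = √(9.2) = 3.0332

Step 3 — r_{ij} = s_{ij} / (s_i · s_j):
  r[X_1,X_1] = 1 (diagonal).
  r[X_1,X_2] = 2.45 / (3.0332 · 2.7749) = 2.45 / 8.4167 = 0.2911
  r[X_1,X_3] = 4.8 / (3.0332 · 3.0332) = 4.8 / 9.2 = 0.5217
  r[X_2,X_2] = 1 (diagonal).
  r[X_2,X_3] = 3.3 / (2.7749 · 3.0332) = 3.3 / 8.4167 = 0.3921
  r[X_3,X_3] = 1 (diagonal).

R is symmetric with unit diagonal. Assembling:

R = [[1, 0.2911, 0.5217],
 [0.2911, 1, 0.3921],
 [0.5217, 0.3921, 1]]


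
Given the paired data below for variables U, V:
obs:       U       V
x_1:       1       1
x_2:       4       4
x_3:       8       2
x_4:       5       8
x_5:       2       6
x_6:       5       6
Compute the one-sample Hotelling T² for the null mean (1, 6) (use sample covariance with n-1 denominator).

Step 1 — sample mean vector:
  mean(U) = (1 + 4 + 8 + 5 + 2 + 5) / 6 = 25/6 = 4.1667
  mean(V) = (1 + 4 + 2 + 8 + 6 + 6) / 6 = 27/6 = 4.5
  x̄ = (4.1667, 4.5),  deviation x̄ - mu_0 = (4.1667, 4.5) - (1, 6) = (3.1667, -1.5).

Step 2 — sample covariance matrix, S[i,j] = (1/(n-1)) · Σ_k (x_{k,i} - mean_i) · (x_{k,j} - mean_j), divisor n-1 = 5:
  S[U,U] = ((-3.1667)·(-3.1667) + (-0.1667)·(-0.1667) + (3.8333)·(3.8333) + (0.8333)·(0.8333) + (-2.1667)·(-2.1667) + (0.8333)·(0.8333)) / 5 = 30.8333/5 = 6.1667
  S[U,V] = ((-3.1667)·(-3.5) + (-0.1667)·(-0.5) + (3.8333)·(-2.5) + (0.8333)·(3.5) + (-2.1667)·(1.5) + (0.8333)·(1.5)) / 5 = 2.5/5 = 0.5
  S[V,V] = ((-3.5)·(-3.5) + (-0.5)·(-0.5) + (-2.5)·(-2.5) + (3.5)·(3.5) + (1.5)·(1.5) + (1.5)·(1.5)) / 5 = 35.5/5 = 7.1
  S = [[6.1667, 0.5],
 [0.5, 7.1]].

Step 3 — invert S. det(S) = 6.1667·7.1 - (0.5)² = 43.5333.
  S^{-1} = (1/det) · [[d, -b], [-b, a]] = [[0.1631, -0.0115],
 [-0.0115, 0.1417]].

Step 4 — quadratic form (x̄ - mu_0)^T · S^{-1} · (x̄ - mu_0):
  S^{-1} · (x̄ - mu_0) = (0.5337, -0.2489),
  (x̄ - mu_0)^T · [...] = (3.1667)·(0.5337) + (-1.5)·(-0.2489) = 2.0633.

Step 5 — scale by n: T² = 6 · 2.0633 = 12.3798.

T² ≈ 12.3798


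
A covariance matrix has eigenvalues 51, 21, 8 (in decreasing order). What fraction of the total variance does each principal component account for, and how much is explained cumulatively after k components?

Step 1 — total variance = trace(Sigma) = Σ λ_i = 51 + 21 + 8 = 80.

Step 2 — fraction explained by component i = λ_i / Σ λ:
  PC1: 51/80 = 0.6375
  PC2: 21/80 = 0.2625
  PC3: 8/80 = 0.1

Step 3 — cumulative fraction after k components = (λ_1 + ... + λ_k) / Σ λ:
  k = 1: 51/80 = 0.6375
  k = 2: (51 + 21)/80 = 72/80 = 0.9
  k = 3: (51 + 21 + 8)/80 = 80/80 = 1

Summary (fraction, with percent):

explained: PC1 0.6375 (63.75%), PC2 0.2625 (26.25%), PC3 0.1 (10%);  cumulative: 0.6375, 0.9, 1


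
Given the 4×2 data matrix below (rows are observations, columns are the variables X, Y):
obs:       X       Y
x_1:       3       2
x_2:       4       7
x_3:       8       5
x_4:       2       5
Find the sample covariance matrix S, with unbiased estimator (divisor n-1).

Step 1 — column means:
  mean(X) = (3 + 4 + 8 + 2) / 4 = 17/4 = 4.25
  mean(Y) = (2 + 7 + 5 + 5) / 4 = 19/4 = 4.75

Step 2 — sample covariance S[i,j] = (1/(n-1)) · Σ_k (x_{k,i} - mean_i) · (x_{k,j} - mean_j), with n-1 = 3.
  S[X,X] = ((-1.25)·(-1.25) + (-0.25)·(-0.25) + (3.75)·(3.75) + (-2.25)·(-2.25)) / 3 = 20.75/3 = 6.9167
  S[X,Y] = ((-1.25)·(-2.75) + (-0.25)·(2.25) + (3.75)·(0.25) + (-2.25)·(0.25)) / 3 = 3.25/3 = 1.0833
  S[Y,Y] = ((-2.75)·(-2.75) + (2.25)·(2.25) + (0.25)·(0.25) + (0.25)·(0.25)) / 3 = 12.75/3 = 4.25

S is symmetric (S[j,i] = S[i,j]). Assembling:

S = [[6.9167, 1.0833],
 [1.0833, 4.25]]


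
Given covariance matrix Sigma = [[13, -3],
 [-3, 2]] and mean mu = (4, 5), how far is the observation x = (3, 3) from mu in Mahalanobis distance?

Step 1 — centre the observation: (x - mu) = (-1, -2).

Step 2 — invert Sigma. det(Sigma) = 13·2 - (-3)² = 17.
  Sigma^{-1} = (1/det) · [[d, -b], [-b, a]] = [[0.1176, 0.1765],
 [0.1765, 0.7647]].

Step 3 — form the quadratic (x - mu)^T · Sigma^{-1} · (x - mu):
  Sigma^{-1} · (x - mu) = (-0.4706, -1.7059).
  (x - mu)^T · [Sigma^{-1} · (x - mu)] = (-1)·(-0.4706) + (-2)·(-1.7059) = 3.8824.

Step 4 — take square root: d = √(3.8824) ≈ 1.9704.

d(x, mu) = √(3.8824) ≈ 1.9704


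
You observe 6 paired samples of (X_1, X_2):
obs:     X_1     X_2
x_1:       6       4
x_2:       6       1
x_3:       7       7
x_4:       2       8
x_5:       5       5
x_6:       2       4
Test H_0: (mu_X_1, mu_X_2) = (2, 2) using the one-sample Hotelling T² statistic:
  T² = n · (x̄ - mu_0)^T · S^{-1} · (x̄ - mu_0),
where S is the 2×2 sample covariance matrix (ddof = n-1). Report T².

Step 1 — sample mean vector:
  mean(X_1) = (6 + 6 + 7 + 2 + 5 + 2) / 6 = 28/6 = 4.6667
  mean(X_2) = (4 + 1 + 7 + 8 + 5 + 4) / 6 = 29/6 = 4.8333
  x̄ = (4.6667, 4.8333),  deviation x̄ - mu_0 = (4.6667, 4.8333) - (2, 2) = (2.6667, 2.8333).

Step 2 — sample covariance matrix, S[i,j] = (1/(n-1)) · Σ_k (x_{k,i} - mean_i) · (x_{k,j} - mean_j), divisor n-1 = 5:
  S[X_1,X_1] = ((1.3333)·(1.3333) + (1.3333)·(1.3333) + (2.3333)·(2.3333) + (-2.6667)·(-2.6667) + (0.3333)·(0.3333) + (-2.6667)·(-2.6667)) / 5 = 23.3333/5 = 4.6667
  S[X_1,X_2] = ((1.3333)·(-0.8333) + (1.3333)·(-3.8333) + (2.3333)·(2.1667) + (-2.6667)·(3.1667) + (0.3333)·(0.1667) + (-2.6667)·(-0.8333)) / 5 = -7.3333/5 = -1.4667
  S[X_2,X_2] = ((-0.8333)·(-0.8333) + (-3.8333)·(-3.8333) + (2.1667)·(2.1667) + (3.1667)·(3.1667) + (0.1667)·(0.1667) + (-0.8333)·(-0.8333)) / 5 = 30.8333/5 = 6.1667
  S = [[4.6667, -1.4667],
 [-1.4667, 6.1667]].

Step 3 — invert S. det(S) = 4.6667·6.1667 - (-1.4667)² = 26.6267.
  S^{-1} = (1/det) · [[d, -b], [-b, a]] = [[0.2316, 0.0551],
 [0.0551, 0.1753]].

Step 4 — quadratic form (x̄ - mu_0)^T · S^{-1} · (x̄ - mu_0):
  S^{-1} · (x̄ - mu_0) = (0.7737, 0.6435),
  (x̄ - mu_0)^T · [...] = (2.6667)·(0.7737) + (2.8333)·(0.6435) = 3.8862.

Step 5 — scale by n: T² = 6 · 3.8862 = 23.3175.

T² ≈ 23.3175


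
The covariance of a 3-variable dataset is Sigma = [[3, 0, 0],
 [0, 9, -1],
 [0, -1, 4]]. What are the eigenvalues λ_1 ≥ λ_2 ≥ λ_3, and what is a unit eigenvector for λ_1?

Step 1 — characteristic polynomial p(λ) = det(λI - Sigma) = λ³ - tr·λ² + c_1·λ - det, where tr = trace, c_1 = sum of the principal 2×2 minors, det = det(Sigma):
  tr = 3 + 9 + 4 = 16,
  c_1 = (3·9 - (0)²) + (3·4 - (0)²) + (9·4 - (-1)²) = 27 + 12 + 35 = 74,
  det = 3·(9·4 - (-1)²) - (0)·((0)·4 - (-1)·(0)) + (0)·((0)·(-1) - 9·(0)) = 3·(35) - (0)·(0) + (0)·(0) = 105.
  So p(λ) = λ³ - 16λ² + 74λ - 105.
Step 2 — look for an integer root (rational root theorem: any rational root is an integer divisor of 105). Testing λ = 3:
  p(3) = 27 - 144 + 222 - 105 = 0  ✓
  Dividing out (λ - 3): p(λ) = (λ - 3)(λ² - 13λ + 35).
Step 3 — remaining eigenvalues from the quadratic λ² - 13λ + 35 = 0:
  Δ = 13² - 4·35 = 169 - 140 = 29,  λ = (13 ± √29)/2 = (13 ± 5.3852)/2 ≈ 9.1926 or 3.8074.
  Sorted: λ_1 = 9.1926,  λ_2 = 3.8074,  λ_3 = 3  (check: sum = 16 = tr ✓).

Step 4 — unit eigenvector for λ_1 ≈ 9.1926: v spans the null space of (Sigma - λ_1 I), whose rows are
  r_1 = (-6.1926, 0, 0),  r_2 = (0, -0.1926, -1),  r_3 = (0, -1, -5.1926).
  v is orthogonal to every row, so take v ∝ r_1 × r_2 = ((0)·(-1) - (0)·(-0.1926), (0)·(0) - (-6.1926)·(-1), (-6.1926)·(-0.1926) - (0)·(0)) ≈ (0, -6.1926, 1.1926).
  Rescale (multiply by -1 so the first nonzero entry is positive): u = (0, 6.1926, -1.1926).
  ||u|| = √((0)² + (6.1926)² + (-1.1926)²) = √(39.7703) ≈ 6.3064,  v_1 = u/||u|| ≈ (0, 0.982, -0.1891) (||v_1|| = 1).

λ_1 = 9.1926,  λ_2 = 3.8074,  λ_3 = 3;  v_1 ≈ (0, 0.982, -0.1891)


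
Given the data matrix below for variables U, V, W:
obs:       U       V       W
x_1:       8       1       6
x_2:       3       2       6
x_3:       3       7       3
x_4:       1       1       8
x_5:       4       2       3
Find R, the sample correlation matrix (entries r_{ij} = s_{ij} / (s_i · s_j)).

Step 1 — column means:
  mean(U) = (8 + 3 + 3 + 1 + 4) / 5 = 19/5 = 3.8
  mean(V) = (1 + 2 + 7 + 1 + 2) / 5 = 13/5 = 2.6
  mean(W) = (6 + 6 + 3 + 8 + 3) / 5 = 26/5 = 5.2

Step 2 — sample variances and covariances s[i,j] = (1/(n-1)) · Σ_k (x_{k,i} - mean_i) · (x_{k,j} - mean_j), with n-1 = 4:
  s[U,U] = ((4.2)·(4.2) + (-0.8)·(-0.8) + (-0.8)·(-0.8) + (-2.8)·(-2.8) + (0.2)·(0.2)) / 4 = 26.8/4 = 6.7
  s[U,V] = ((4.2)·(-1.6) + (-0.8)·(-0.6) + (-0.8)·(4.4) + (-2.8)·(-1.6) + (0.2)·(-0.6)) / 4 = -5.4/4 = -1.35
  s[U,W] = ((4.2)·(0.8) + (-0.8)·(0.8) + (-0.8)·(-2.2) + (-2.8)·(2.8) + (0.2)·(-2.2)) / 4 = -3.8/4 = -0.95
  s[V,V] = ((-1.6)·(-1.6) + (-0.6)·(-0.6) + (4.4)·(4.4) + (-1.6)·(-1.6) + (-0.6)·(-0.6)) / 4 = 25.2/4 = 6.3
  s[V,W] = ((-1.6)·(0.8) + (-0.6)·(0.8) + (4.4)·(-2.2) + (-1.6)·(2.8) + (-0.6)·(-2.2)) / 4 = -14.6/4 = -3.65
  s[W,W] = ((0.8)·(0.8) + (0.8)·(0.8) + (-2.2)·(-2.2) + (2.8)·(2.8) + (-2.2)·(-2.2)) / 4 = 18.8/4 = 4.7
  Sample standard deviations s_i = √(s[i,i]):
  s(U) = √(6.7) = 2.5884
  s(V) = √(6.3) = 2.51
  s(W) = √(4.7) = 2.1679

Step 3 — r_{ij} = s_{ij} / (s_i · s_j):
  r[U,U] = 1 (diagonal).
  r[U,V] = -1.35 / (2.5884 · 2.51) = -1.35 / 6.4969 = -0.2078
  r[U,W] = -0.95 / (2.5884 · 2.1679) = -0.95 / 5.6116 = -0.1693
  r[V,V] = 1 (diagonal).
  r[V,W] = -3.65 / (2.51 · 2.1679) = -3.65 / 5.4415 = -0.6708
  r[W,W] = 1 (diagonal).

R is symmetric with unit diagonal. Assembling:

R = [[1, -0.2078, -0.1693],
 [-0.2078, 1, -0.6708],
 [-0.1693, -0.6708, 1]]


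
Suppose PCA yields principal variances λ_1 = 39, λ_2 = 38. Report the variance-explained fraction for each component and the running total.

Step 1 — total variance = trace(Sigma) = Σ λ_i = 39 + 38 = 77.

Step 2 — fraction explained by component i = λ_i / Σ λ:
  PC1: 39/77 = 0.5065
  PC2: 38/77 = 0.4935

Step 3 — cumulative fraction after k components = (λ_1 + ... + λ_k) / Σ λ:
  k = 1: 39/77 = 0.5065
  k = 2: (39 + 38)/77 = 77/77 = 1

Summary (fraction, with percent):

explained: PC1 0.5065 (50.65%), PC2 0.4935 (49.35%);  cumulative: 0.5065, 1


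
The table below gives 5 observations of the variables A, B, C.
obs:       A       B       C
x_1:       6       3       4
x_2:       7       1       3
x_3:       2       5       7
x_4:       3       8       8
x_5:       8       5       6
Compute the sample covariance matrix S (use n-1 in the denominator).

Step 1 — column means:
  mean(A) = (6 + 7 + 2 + 3 + 8) / 5 = 26/5 = 5.2
  mean(B) = (3 + 1 + 5 + 8 + 5) / 5 = 22/5 = 4.4
  mean(C) = (4 + 3 + 7 + 8 + 6) / 5 = 28/5 = 5.6

Step 2 — sample covariance S[i,j] = (1/(n-1)) · Σ_k (x_{k,i} - mean_i) · (x_{k,j} - mean_j), with n-1 = 4.
  S[A,A] = ((0.8)·(0.8) + (1.8)·(1.8) + (-3.2)·(-3.2) + (-2.2)·(-2.2) + (2.8)·(2.8)) / 4 = 26.8/4 = 6.7
  S[A,B] = ((0.8)·(-1.4) + (1.8)·(-3.4) + (-3.2)·(0.6) + (-2.2)·(3.6) + (2.8)·(0.6)) / 4 = -15.4/4 = -3.85
  S[A,C] = ((0.8)·(-1.6) + (1.8)·(-2.6) + (-3.2)·(1.4) + (-2.2)·(2.4) + (2.8)·(0.4)) / 4 = -14.6/4 = -3.65
  S[B,B] = ((-1.4)·(-1.4) + (-3.4)·(-3.4) + (0.6)·(0.6) + (3.6)·(3.6) + (0.6)·(0.6)) / 4 = 27.2/4 = 6.8
  S[B,C] = ((-1.4)·(-1.6) + (-3.4)·(-2.6) + (0.6)·(1.4) + (3.6)·(2.4) + (0.6)·(0.4)) / 4 = 20.8/4 = 5.2
  S[C,C] = ((-1.6)·(-1.6) + (-2.6)·(-2.6) + (1.4)·(1.4) + (2.4)·(2.4) + (0.4)·(0.4)) / 4 = 17.2/4 = 4.3

S is symmetric (S[j,i] = S[i,j]). Assembling:

S = [[6.7, -3.85, -3.65],
 [-3.85, 6.8, 5.2],
 [-3.65, 5.2, 4.3]]


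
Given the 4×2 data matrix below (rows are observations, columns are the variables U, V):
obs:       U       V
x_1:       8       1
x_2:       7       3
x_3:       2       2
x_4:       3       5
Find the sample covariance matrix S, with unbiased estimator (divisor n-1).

Step 1 — column means:
  mean(U) = (8 + 7 + 2 + 3) / 4 = 20/4 = 5
  mean(V) = (1 + 3 + 2 + 5) / 4 = 11/4 = 2.75

Step 2 — sample covariance S[i,j] = (1/(n-1)) · Σ_k (x_{k,i} - mean_i) · (x_{k,j} - mean_j), with n-1 = 3.
  S[U,U] = ((3)·(3) + (2)·(2) + (-3)·(-3) + (-2)·(-2)) / 3 = 26/3 = 8.6667
  S[U,V] = ((3)·(-1.75) + (2)·(0.25) + (-3)·(-0.75) + (-2)·(2.25)) / 3 = -7/3 = -2.3333
  S[V,V] = ((-1.75)·(-1.75) + (0.25)·(0.25) + (-0.75)·(-0.75) + (2.25)·(2.25)) / 3 = 8.75/3 = 2.9167

S is symmetric (S[j,i] = S[i,j]). Assembling:

S = [[8.6667, -2.3333],
 [-2.3333, 2.9167]]


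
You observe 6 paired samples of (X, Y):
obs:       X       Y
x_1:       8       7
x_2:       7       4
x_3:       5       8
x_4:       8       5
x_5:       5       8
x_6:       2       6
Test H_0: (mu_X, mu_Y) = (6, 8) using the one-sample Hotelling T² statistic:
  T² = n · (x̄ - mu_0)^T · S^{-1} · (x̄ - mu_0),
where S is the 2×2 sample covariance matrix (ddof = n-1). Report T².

Step 1 — sample mean vector:
  mean(X) = (8 + 7 + 5 + 8 + 5 + 2) / 6 = 35/6 = 5.8333
  mean(Y) = (7 + 4 + 8 + 5 + 8 + 6) / 6 = 38/6 = 6.3333
  x̄ = (5.8333, 6.3333),  deviation x̄ - mu_0 = (5.8333, 6.3333) - (6, 8) = (-0.1667, -1.6667).

Step 2 — sample covariance matrix, S[i,j] = (1/(n-1)) · Σ_k (x_{k,i} - mean_i) · (x_{k,j} - mean_j), divisor n-1 = 5:
  S[X,X] = ((2.1667)·(2.1667) + (1.1667)·(1.1667) + (-0.8333)·(-0.8333) + (2.1667)·(2.1667) + (-0.8333)·(-0.8333) + (-3.8333)·(-3.8333)) / 5 = 26.8333/5 = 5.3667
  S[X,Y] = ((2.1667)·(0.6667) + (1.1667)·(-2.3333) + (-0.8333)·(1.6667) + (2.1667)·(-1.3333) + (-0.8333)·(1.6667) + (-3.8333)·(-0.3333)) / 5 = -5.6667/5 = -1.1333
  S[Y,Y] = ((0.6667)·(0.6667) + (-2.3333)·(-2.3333) + (1.6667)·(1.6667) + (-1.3333)·(-1.3333) + (1.6667)·(1.6667) + (-0.3333)·(-0.3333)) / 5 = 13.3333/5 = 2.6667
  S = [[5.3667, -1.1333],
 [-1.1333, 2.6667]].

Step 3 — invert S. det(S) = 5.3667·2.6667 - (-1.1333)² = 13.0267.
  S^{-1} = (1/det) · [[d, -b], [-b, a]] = [[0.2047, 0.087],
 [0.087, 0.412]].

Step 4 — quadratic form (x̄ - mu_0)^T · S^{-1} · (x̄ - mu_0):
  S^{-1} · (x̄ - mu_0) = (-0.1791, -0.7011),
  (x̄ - mu_0)^T · [...] = (-0.1667)·(-0.1791) + (-1.6667)·(-0.7011) = 1.1984.

Step 5 — scale by n: T² = 6 · 1.1984 = 7.1904.

T² ≈ 7.1904
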